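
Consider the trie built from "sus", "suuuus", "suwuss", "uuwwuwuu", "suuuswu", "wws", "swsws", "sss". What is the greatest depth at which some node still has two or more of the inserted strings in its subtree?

Equivalently: take the maximum, over all pairs, of their longest common prefix length.
e.g. "suuuswu" and "suuuus" share the prefix "suuu" of length 4; no pair shares a longer one.
Longest shared-prefix length: 4

4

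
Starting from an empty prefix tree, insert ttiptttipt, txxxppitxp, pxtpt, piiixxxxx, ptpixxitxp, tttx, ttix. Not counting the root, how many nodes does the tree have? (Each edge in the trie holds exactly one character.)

44

Trace insertions, counting only characters that open a new branch:
  "ttiptttipt" → 10 new (t, t, i, p, t, t, t, i, p, t)
  "txxxppitxp" → prefix "t" already present; 9 new (x, x, x, p, p, i, t, x, p)
  "pxtpt" → 5 new (p, x, t, p, t)
  "piiixxxxx" → prefix "p" already present; 8 new (i, i, i, x, x, x, x, x)
  "ptpixxitxp" → prefix "p" already present; 9 new (t, p, i, x, x, i, t, x, p)
  "tttx" → prefix "tt" already present; 2 new (t, x)
  "ttix" → prefix "tti" already present; 1 new (x)
Total nodes = 10 + 9 + 5 + 8 + 9 + 2 + 1 = 44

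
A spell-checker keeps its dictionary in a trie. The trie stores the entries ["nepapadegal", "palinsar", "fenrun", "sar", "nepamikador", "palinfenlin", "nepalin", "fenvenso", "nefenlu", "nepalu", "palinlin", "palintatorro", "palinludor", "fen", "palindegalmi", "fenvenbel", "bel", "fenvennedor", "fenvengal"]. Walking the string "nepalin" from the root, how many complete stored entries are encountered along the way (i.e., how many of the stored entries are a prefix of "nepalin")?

Traverse "nepalin" character by character; count nodes along the way that are marked as word ends.
Prefixes of the query that are stored words: "nepalin"
Count: 1

1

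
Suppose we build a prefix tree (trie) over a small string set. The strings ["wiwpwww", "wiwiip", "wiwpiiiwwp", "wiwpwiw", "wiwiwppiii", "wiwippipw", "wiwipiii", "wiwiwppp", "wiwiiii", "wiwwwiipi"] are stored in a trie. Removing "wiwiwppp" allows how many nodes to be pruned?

1

A node on "wiwiwppp"'s path can go only if nothing else ends at it or branches off below it.
The suffix "p" (1 node) is used only by "wiwiwppp"; the node for "wiwiwpp" still has the child "i", so pruning stops there.
Nodes removed: 1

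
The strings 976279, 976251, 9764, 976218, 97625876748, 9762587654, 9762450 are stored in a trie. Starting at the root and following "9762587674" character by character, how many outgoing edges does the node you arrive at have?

1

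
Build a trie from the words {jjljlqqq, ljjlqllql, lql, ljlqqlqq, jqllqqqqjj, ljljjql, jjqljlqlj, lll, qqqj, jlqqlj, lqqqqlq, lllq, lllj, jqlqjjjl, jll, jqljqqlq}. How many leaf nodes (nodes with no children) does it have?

15

A leaf is a node with no children — equivalently, the end of a word that is not a proper prefix of any other stored word.
Those words: "jjljlqqq", "jjqljlqlj", "jll", "jlqqlj", "jqljqqlq", "jqllqqqqjj", "jqlqjjjl", "ljjlqllql", "ljljjql", "ljlqqlqq", "lllj", "lllq", "lql", "lqqqqlq", "qqqj"
Leaf count: 15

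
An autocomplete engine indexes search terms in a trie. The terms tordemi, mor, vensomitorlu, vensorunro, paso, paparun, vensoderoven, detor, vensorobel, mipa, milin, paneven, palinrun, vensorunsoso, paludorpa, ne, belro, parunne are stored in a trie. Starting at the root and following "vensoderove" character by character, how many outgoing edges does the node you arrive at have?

1

Walk "vensoderove" from the root, arriving at one node.
Characters that immediately follow "vensoderove" among the stored strings: {n}.
That node has 1 child edge.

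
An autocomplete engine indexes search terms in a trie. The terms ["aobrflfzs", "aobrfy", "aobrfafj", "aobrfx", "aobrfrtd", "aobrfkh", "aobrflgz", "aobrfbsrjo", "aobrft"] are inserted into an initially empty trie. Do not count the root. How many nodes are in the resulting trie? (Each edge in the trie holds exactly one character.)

27

Count nodes per top-level branch (shared prefixes stored once):
  'a'-branch (aobrfafj, aobrfbsrjo, aobrfkh, aobrflfzs, aobrflgz, aobrfrtd, aobrft, aobrfx, aobrfy): 27 nodes
Sum: 27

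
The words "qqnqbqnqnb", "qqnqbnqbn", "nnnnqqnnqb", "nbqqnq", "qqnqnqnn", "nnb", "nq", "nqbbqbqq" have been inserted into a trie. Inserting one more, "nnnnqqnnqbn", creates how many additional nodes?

"nnnnqqnnqb" is already a path in the trie; the remaining "n" must be added.
New nodes needed: |"nnnnqqnnqbn"| − 10 = 11 − 10 = 1.

1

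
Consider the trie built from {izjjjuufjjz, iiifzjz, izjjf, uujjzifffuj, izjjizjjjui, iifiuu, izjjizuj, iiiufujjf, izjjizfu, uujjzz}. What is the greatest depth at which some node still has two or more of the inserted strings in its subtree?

6

The deepest shared node is where two words last agree before diverging.
e.g. "izjjizfu" and "izjjizjjjui" share the prefix "izjjiz" of length 6; no pair shares a longer one.
Longest shared-prefix length: 6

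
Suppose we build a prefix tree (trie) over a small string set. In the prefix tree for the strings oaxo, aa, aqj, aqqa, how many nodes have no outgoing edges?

4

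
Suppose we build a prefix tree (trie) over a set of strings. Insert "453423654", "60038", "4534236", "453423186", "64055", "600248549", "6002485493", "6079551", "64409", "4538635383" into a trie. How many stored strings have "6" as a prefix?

6

Traverse to the node for "6", then collect every word in that subtree.
Matches: "600248549", "6002485493", "60038", "6079551", "64055", "64409"
Count: 6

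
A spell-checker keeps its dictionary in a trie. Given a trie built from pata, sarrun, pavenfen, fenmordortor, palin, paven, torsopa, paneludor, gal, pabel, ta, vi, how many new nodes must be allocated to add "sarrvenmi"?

5

Walking "sarrvenmi" from the root, the first 4 characters ("sarr") follow existing edges; "v" is the first miss.
Each of the 5 remaining characters creates one node.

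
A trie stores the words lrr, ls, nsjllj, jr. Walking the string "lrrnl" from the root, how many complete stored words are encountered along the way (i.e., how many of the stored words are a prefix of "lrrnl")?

Traverse "lrrnl" character by character; count nodes along the way that are marked as word ends.
Prefixes of the query that are stored words: "lrr"
Count: 1

1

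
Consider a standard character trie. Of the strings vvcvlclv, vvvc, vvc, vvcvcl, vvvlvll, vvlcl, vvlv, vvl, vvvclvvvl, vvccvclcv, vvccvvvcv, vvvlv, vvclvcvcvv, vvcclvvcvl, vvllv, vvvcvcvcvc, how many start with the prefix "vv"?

Traverse to the node for "vv", then collect every word in that subtree.
Matches: "vvc", "vvcclvvcvl", "vvccvclcv", "vvccvvvcv", "vvclvcvcvv", "vvcvcl", "vvcvlclv", "vvl", "vvlcl", "vvllv", "vvlv", "vvvc", "vvvclvvvl", "vvvcvcvcvc", "vvvlv", "vvvlvll"
Count: 16

16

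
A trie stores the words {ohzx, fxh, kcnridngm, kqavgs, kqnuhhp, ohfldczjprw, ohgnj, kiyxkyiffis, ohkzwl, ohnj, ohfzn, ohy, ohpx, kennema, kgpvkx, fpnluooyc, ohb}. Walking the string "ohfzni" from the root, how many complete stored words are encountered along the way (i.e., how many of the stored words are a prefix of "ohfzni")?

1

Walk "ohfzni" from the root; an end-of-word marker is hit whenever a stored word is a prefix of "ohfzni".
Prefixes of the query that are stored words: "ohfzn"
Count: 1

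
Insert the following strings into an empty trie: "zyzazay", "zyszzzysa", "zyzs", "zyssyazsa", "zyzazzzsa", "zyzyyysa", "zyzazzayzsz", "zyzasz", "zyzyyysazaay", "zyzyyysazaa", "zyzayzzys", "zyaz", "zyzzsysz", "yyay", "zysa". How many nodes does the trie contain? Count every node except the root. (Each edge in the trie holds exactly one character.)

58

For each word, the new-node count is its length minus the longest prefix already in the trie:
  "zyzazay" → 7 new (z, y, z, a, z, a, y)
  "zyszzzysa" → prefix "zy" already present; 7 new (s, z, z, z, y, s, a)
  "zyzs" → prefix "zyz" already present; 1 new (s)
  "zyssyazsa" → prefix "zys" already present; 6 new (s, y, a, z, s, a)
  "zyzazzzsa" → prefix "zyzaz" already present; 4 new (z, z, s, a)
  "zyzyyysa" → prefix "zyz" already present; 5 new (y, y, y, s, a)
  "zyzazzayzsz" → prefix "zyzazz" already present; 5 new (a, y, z, s, z)
  "zyzasz" → prefix "zyza" already present; 2 new (s, z)
  "zyzyyysazaay" → prefix "zyzyyysa" already present; 4 new (z, a, a, y)
  "zyzyyysazaa" → prefix "zyzyyysazaa" already present; 0 new (none)
  "zyzayzzys" → prefix "zyza" already present; 5 new (y, z, z, y, s)
  "zyaz" → prefix "zy" already present; 2 new (a, z)
  "zyzzsysz" → prefix "zyz" already present; 5 new (z, s, y, s, z)
  "yyay" → 4 new (y, y, a, y)
  "zysa" → prefix "zys" already present; 1 new (a)
Total nodes = 7 + 7 + 1 + 6 + 4 + 5 + 5 + 2 + 4 + 0 + 5 + 2 + 5 + 4 + 1 = 58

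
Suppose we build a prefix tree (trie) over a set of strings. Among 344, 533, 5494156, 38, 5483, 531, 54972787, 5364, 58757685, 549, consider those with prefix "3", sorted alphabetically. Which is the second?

38

Words with prefix "3", in lexicographic order: "344", "38"
Position 2: 38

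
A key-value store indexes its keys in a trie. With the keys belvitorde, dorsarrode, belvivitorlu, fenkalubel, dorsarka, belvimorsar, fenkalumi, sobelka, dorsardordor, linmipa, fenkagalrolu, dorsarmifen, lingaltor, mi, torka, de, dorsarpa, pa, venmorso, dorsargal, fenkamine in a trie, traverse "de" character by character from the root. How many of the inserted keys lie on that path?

1

Check each prefix of "de" against the stored set — each match is an end-marker on the path.
Prefixes of the query that are stored words: "de"
Count: 1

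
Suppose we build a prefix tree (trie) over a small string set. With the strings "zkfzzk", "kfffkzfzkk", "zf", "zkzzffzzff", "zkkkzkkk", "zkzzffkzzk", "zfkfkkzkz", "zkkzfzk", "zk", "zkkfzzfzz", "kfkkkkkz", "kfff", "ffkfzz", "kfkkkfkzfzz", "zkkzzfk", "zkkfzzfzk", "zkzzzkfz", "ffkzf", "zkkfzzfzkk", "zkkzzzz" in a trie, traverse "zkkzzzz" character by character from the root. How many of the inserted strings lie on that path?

Traverse "zkkzzzz" character by character; count nodes along the way that are marked as word ends.
Prefixes of the query that are stored words: "zk", "zkkzzzz"
Count: 2

2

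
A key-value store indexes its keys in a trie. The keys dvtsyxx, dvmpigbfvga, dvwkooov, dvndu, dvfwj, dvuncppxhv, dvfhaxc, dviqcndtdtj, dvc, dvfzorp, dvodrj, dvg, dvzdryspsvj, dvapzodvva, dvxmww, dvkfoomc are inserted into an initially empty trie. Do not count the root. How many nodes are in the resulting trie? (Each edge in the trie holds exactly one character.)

Insert word by word; a character creates a node only if that edge doesn't already exist:
  "dvtsyxx" → 7 new (d, v, t, s, y, x, x)
  "dvmpigbfvga" → prefix "dv" already present; 9 new (m, p, i, g, b, f, v, g, a)
  "dvwkooov" → prefix "dv" already present; 6 new (w, k, o, o, o, v)
  "dvndu" → prefix "dv" already present; 3 new (n, d, u)
  "dvfwj" → prefix "dv" already present; 3 new (f, w, j)
  "dvuncppxhv" → prefix "dv" already present; 8 new (u, n, c, p, p, x, h, v)
  "dvfhaxc" → prefix "dvf" already present; 4 new (h, a, x, c)
  "dviqcndtdtj" → prefix "dv" already present; 9 new (i, q, c, n, d, t, d, t, j)
  "dvc" → prefix "dv" already present; 1 new (c)
  "dvfzorp" → prefix "dvf" already present; 4 new (z, o, r, p)
  "dvodrj" → prefix "dv" already present; 4 new (o, d, r, j)
  "dvg" → prefix "dv" already present; 1 new (g)
  "dvzdryspsvj" → prefix "dv" already present; 9 new (z, d, r, y, s, p, s, v, j)
  "dvapzodvva" → prefix "dv" already present; 8 new (a, p, z, o, d, v, v, a)
  "dvxmww" → prefix "dv" already present; 4 new (x, m, w, w)
  "dvkfoomc" → prefix "dv" already present; 6 new (k, f, o, o, m, c)
Total nodes = 7 + 9 + 6 + 3 + 3 + 8 + 4 + 9 + 1 + 4 + 4 + 1 + 9 + 8 + 4 + 6 = 86

86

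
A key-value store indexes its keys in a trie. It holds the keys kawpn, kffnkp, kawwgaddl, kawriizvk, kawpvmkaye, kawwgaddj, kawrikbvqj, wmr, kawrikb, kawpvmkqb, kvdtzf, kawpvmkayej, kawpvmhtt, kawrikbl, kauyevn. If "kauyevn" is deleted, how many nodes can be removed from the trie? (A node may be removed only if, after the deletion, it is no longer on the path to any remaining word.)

A node on "kauyevn"'s path can go only if nothing else ends at it or branches off below it.
The suffix "uyevn" (5 nodes) is used only by "kauyevn"; the node for "ka" still has the child "w", so pruning stops there.
Nodes removed: 5

5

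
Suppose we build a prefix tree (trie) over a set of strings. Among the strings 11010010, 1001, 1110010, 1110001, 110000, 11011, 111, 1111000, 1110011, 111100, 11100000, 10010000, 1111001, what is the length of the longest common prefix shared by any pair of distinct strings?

Equivalently: take the maximum, over all pairs, of their longest common prefix length.
e.g. "11100000" and "1110001" share the prefix "111000" of length 6; no pair shares a longer one.
Longest shared-prefix length: 6

6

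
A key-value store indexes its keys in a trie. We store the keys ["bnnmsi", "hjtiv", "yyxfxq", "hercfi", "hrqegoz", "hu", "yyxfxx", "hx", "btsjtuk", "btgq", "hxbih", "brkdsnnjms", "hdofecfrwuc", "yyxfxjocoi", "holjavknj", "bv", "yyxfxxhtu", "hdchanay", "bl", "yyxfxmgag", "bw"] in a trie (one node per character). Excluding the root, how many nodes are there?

Count nodes per top-level branch (shared prefixes stored once):
  'b'-branch (bl, bnnmsi, brkdsnnjms, btgq, btsjtuk, bv, bw): 26 nodes
  'h'-branch (hdchanay, hdofecfrwuc, hercfi, hjtiv, holjavknj, hrqegoz, hu, hx, hxbih): 45 nodes
  'y'-branch (yyxfxjocoi, yyxfxmgag, yyxfxq, yyxfxx, yyxfxxhtu): 19 nodes
Sum: 90

90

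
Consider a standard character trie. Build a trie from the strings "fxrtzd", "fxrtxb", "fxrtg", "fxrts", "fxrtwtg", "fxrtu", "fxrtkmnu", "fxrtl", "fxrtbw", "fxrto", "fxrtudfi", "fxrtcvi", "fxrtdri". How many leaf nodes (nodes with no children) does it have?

12

Leaves are exactly the stored words that no other stored word extends.
Those words: "fxrtbw", "fxrtcvi", "fxrtdri", "fxrtg", "fxrtkmnu", "fxrtl", "fxrto", "fxrts", "fxrtudfi", "fxrtwtg", "fxrtxb", "fxrtzd"
Leaf count: 12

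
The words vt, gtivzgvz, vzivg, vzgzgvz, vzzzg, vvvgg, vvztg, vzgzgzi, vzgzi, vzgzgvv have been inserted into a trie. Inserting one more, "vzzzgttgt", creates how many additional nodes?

The longest prefix of "vzzzgttgt" already in the trie is "vzzzg" (length 5).
New nodes needed: |"vzzzgttgt"| − 5 = 9 − 5 = 4.

4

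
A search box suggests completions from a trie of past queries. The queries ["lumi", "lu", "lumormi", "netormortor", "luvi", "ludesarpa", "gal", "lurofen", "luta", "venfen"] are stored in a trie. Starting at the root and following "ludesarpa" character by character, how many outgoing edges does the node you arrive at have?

Follow the path "ludesarpa" to its node, then look at its outgoing edges.
No stored string extends past "ludesarpa".
That node has 0 child edges.

0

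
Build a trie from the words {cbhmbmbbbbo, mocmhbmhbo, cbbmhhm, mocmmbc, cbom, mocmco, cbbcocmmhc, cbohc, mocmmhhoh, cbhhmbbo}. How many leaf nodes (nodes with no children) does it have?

10

Leaves are exactly the stored words that no other stored word extends.
Those words: "cbbcocmmhc", "cbbmhhm", "cbhhmbbo", "cbhmbmbbbbo", "cbohc", "cbom", "mocmco", "mocmhbmhbo", "mocmmbc", "mocmmhhoh"
Leaf count: 10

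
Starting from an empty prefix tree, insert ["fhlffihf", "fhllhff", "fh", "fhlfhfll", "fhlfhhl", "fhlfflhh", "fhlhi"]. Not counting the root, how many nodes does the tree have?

23

For each word, the new-node count is its length minus the longest prefix already in the trie:
  "fhlffihf" → 8 new (f, h, l, f, f, i, h, f)
  "fhllhff" → prefix "fhl" already present; 4 new (l, h, f, f)
  "fh" → prefix "fh" already present; 0 new (none)
  "fhlfhfll" → prefix "fhlf" already present; 4 new (h, f, l, l)
  "fhlfhhl" → prefix "fhlfh" already present; 2 new (h, l)
  "fhlfflhh" → prefix "fhlff" already present; 3 new (l, h, h)
  "fhlhi" → prefix "fhl" already present; 2 new (h, i)
Total nodes = 8 + 4 + 0 + 4 + 2 + 3 + 2 = 23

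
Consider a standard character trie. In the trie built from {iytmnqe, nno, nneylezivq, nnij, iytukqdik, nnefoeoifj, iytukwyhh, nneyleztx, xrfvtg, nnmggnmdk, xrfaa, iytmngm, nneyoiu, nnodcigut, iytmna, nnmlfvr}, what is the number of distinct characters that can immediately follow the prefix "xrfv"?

1

Follow the path "xrfv" to its node, then look at its outgoing edges.
Characters that immediately follow "xrfv" among the stored strings: {t}.
That node has 1 child edge.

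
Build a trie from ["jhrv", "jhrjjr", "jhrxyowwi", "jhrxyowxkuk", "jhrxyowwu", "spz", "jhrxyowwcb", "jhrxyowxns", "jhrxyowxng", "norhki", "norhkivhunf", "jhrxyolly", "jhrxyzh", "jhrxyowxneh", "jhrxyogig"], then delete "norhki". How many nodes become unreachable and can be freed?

0

After clearing the end-marker at "norhki", prune upward until reaching a node still needed by another word.
Every node on "norhki" is still needed (e.g. by "norhkivhunf"), so nothing is freed.
Nodes removed: 0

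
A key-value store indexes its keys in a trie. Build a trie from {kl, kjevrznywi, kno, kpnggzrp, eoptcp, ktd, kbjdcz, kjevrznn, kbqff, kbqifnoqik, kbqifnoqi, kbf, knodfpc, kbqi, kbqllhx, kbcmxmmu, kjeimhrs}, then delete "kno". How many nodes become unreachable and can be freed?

A node on "kno"'s path can go only if nothing else ends at it or branches off below it.
Every node on "kno" is still needed (e.g. by "knodfpc"), so nothing is freed.
Nodes removed: 0

0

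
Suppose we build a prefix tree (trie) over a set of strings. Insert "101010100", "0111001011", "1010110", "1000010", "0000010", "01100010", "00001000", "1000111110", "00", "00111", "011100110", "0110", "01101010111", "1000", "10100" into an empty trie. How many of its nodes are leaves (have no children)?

A leaf is a node with no children — equivalently, the end of a word that is not a proper prefix of any other stored word.
Those words: "0000010", "00001000", "00111", "01100010", "01101010111", "0111001011", "011100110", "1000010", "1000111110", "10100", "101010100", "1010110"
Leaf count: 12

12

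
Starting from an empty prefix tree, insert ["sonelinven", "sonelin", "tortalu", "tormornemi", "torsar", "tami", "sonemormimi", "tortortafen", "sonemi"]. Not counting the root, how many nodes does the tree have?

45

For each word, the new-node count is its length minus the longest prefix already in the trie:
  "sonelinven" → 10 new (s, o, n, e, l, i, n, v, e, n)
  "sonelin" → prefix "sonelin" already present; 0 new (none)
  "tortalu" → 7 new (t, o, r, t, a, l, u)
  "tormornemi" → prefix "tor" already present; 7 new (m, o, r, n, e, m, i)
  "torsar" → prefix "tor" already present; 3 new (s, a, r)
  "tami" → prefix "t" already present; 3 new (a, m, i)
  "sonemormimi" → prefix "sone" already present; 7 new (m, o, r, m, i, m, i)
  "tortortafen" → prefix "tort" already present; 7 new (o, r, t, a, f, e, n)
  "sonemi" → prefix "sonem" already present; 1 new (i)
Total nodes = 10 + 0 + 7 + 7 + 3 + 3 + 7 + 7 + 1 = 45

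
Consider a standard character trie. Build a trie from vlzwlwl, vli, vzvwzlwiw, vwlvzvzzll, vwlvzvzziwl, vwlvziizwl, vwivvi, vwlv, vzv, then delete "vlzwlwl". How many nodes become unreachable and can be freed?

Walk "vlzwlwl" from the leaf back toward the root, removing each node that no remaining word uses.
The suffix "zwlwl" (5 nodes) is used only by "vlzwlwl"; the node for "vl" still has the child "i", so pruning stops there.
Nodes removed: 5

5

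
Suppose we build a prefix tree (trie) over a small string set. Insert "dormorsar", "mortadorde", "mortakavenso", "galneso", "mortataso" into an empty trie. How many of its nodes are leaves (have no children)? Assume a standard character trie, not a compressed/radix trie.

5

A leaf is a node with no children — equivalently, the end of a word that is not a proper prefix of any other stored word.
Those words: "dormorsar", "galneso", "mortadorde", "mortakavenso", "mortataso"
Leaf count: 5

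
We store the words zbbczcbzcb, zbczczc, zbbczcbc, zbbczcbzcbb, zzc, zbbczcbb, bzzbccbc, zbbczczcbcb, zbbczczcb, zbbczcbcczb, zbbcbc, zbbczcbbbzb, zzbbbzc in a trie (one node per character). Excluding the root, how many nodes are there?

For each word, the new-node count is its length minus the longest prefix already in the trie:
  "zbbczcbzcb" → 10 new (z, b, b, c, z, c, b, z, c, b)
  "zbczczc" → prefix "zb" already present; 5 new (c, z, c, z, c)
  "zbbczcbc" → prefix "zbbczcb" already present; 1 new (c)
  "zbbczcbzcbb" → prefix "zbbczcbzcb" already present; 1 new (b)
  "zzc" → prefix "z" already present; 2 new (z, c)
  "zbbczcbb" → prefix "zbbczcb" already present; 1 new (b)
  "bzzbccbc" → 8 new (b, z, z, b, c, c, b, c)
  "zbbczczcbcb" → prefix "zbbczc" already present; 5 new (z, c, b, c, b)
  "zbbczczcb" → prefix "zbbczczcb" already present; 0 new (none)
  "zbbczcbcczb" → prefix "zbbczcbc" already present; 3 new (c, z, b)
  "zbbcbc" → prefix "zbbc" already present; 2 new (b, c)
  "zbbczcbbbzb" → prefix "zbbczcbb" already present; 3 new (b, z, b)
  "zzbbbzc" → prefix "zz" already present; 5 new (b, b, b, z, c)
Total nodes = 10 + 5 + 1 + 1 + 2 + 1 + 8 + 5 + 0 + 3 + 2 + 3 + 5 = 46

46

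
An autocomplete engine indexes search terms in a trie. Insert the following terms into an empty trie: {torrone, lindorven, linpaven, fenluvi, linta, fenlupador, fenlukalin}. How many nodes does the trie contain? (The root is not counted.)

40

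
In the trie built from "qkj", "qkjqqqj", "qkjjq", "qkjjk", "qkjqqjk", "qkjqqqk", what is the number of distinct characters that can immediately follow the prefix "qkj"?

2

Follow the path "qkj" to its node, then look at its outgoing edges.
Distinct next characters after "qkj": j, q.
That node has 2 child edges.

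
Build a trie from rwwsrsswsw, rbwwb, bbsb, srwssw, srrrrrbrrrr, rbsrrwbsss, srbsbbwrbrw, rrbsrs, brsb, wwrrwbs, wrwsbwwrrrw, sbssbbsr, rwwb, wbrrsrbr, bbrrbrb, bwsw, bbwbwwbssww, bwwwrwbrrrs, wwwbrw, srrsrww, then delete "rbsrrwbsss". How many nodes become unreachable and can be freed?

Walk "rbsrrwbsss" from the leaf back toward the root, removing each node that no remaining word uses.
The suffix "srrwbsss" (8 nodes) is used only by "rbsrrwbsss"; the node for "rb" still has the child "w", so pruning stops there.
Nodes removed: 8

8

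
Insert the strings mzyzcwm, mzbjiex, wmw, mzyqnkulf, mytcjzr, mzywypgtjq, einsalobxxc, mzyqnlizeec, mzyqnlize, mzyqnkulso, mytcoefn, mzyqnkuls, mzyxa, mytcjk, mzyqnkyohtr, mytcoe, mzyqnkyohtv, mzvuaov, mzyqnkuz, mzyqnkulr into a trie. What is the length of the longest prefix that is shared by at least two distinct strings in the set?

Equivalently: take the maximum, over all pairs, of their longest common prefix length.
"mzyqnkyohtr" and "mzyqnkyohtv" agree on "mzyqnkyoht" (10 characters) before diverging; nothing deeper is shared.
Longest shared-prefix length: 10

10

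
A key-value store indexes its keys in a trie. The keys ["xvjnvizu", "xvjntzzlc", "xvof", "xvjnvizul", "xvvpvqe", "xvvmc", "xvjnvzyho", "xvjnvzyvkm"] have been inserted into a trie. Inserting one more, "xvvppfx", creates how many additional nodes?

Walking "xvvppfx" from the root, the first 4 characters ("xvvp") follow existing edges; "p" is the first miss.
Each of the 3 remaining characters creates one node.

3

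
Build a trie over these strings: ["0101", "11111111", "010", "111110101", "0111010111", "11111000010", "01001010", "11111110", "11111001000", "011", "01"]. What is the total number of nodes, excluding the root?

For each word, the new-node count is its length minus the longest prefix already in the trie:
  "0101" → 4 new (0, 1, 0, 1)
  "11111111" → 8 new (1, 1, 1, 1, 1, 1, 1, 1)
  "010" → prefix "010" already present; 0 new (none)
  "111110101" → prefix "11111" already present; 4 new (0, 1, 0, 1)
  "0111010111" → prefix "01" already present; 8 new (1, 1, 0, 1, 0, 1, 1, 1)
  "11111000010" → prefix "111110" already present; 5 new (0, 0, 0, 1, 0)
  "01001010" → prefix "010" already present; 5 new (0, 1, 0, 1, 0)
  "11111110" → prefix "1111111" already present; 1 new (0)
  "11111001000" → prefix "1111100" already present; 4 new (1, 0, 0, 0)
  "011" → prefix "011" already present; 0 new (none)
  "01" → prefix "01" already present; 0 new (none)
Total nodes = 4 + 8 + 0 + 4 + 8 + 5 + 5 + 1 + 4 + 0 + 0 = 39

39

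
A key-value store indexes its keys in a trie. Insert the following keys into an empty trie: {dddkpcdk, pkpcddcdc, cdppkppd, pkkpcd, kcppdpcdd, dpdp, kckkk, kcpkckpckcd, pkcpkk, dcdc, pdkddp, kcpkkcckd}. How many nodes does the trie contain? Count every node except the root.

69

Insert word by word; a character creates a node only if that edge doesn't already exist:
  "dddkpcdk" → 8 new (d, d, d, k, p, c, d, k)
  "pkpcddcdc" → 9 new (p, k, p, c, d, d, c, d, c)
  "cdppkppd" → 8 new (c, d, p, p, k, p, p, d)
  "pkkpcd" → prefix "pk" already present; 4 new (k, p, c, d)
  "kcppdpcdd" → 9 new (k, c, p, p, d, p, c, d, d)
  "dpdp" → prefix "d" already present; 3 new (p, d, p)
  "kckkk" → prefix "kc" already present; 3 new (k, k, k)
  "kcpkckpckcd" → prefix "kcp" already present; 8 new (k, c, k, p, c, k, c, d)
  "pkcpkk" → prefix "pk" already present; 4 new (c, p, k, k)
  "dcdc" → prefix "d" already present; 3 new (c, d, c)
  "pdkddp" → prefix "p" already present; 5 new (d, k, d, d, p)
  "kcpkkcckd" → prefix "kcpk" already present; 5 new (k, c, c, k, d)
Total nodes = 8 + 9 + 8 + 4 + 9 + 3 + 3 + 8 + 4 + 3 + 5 + 5 = 69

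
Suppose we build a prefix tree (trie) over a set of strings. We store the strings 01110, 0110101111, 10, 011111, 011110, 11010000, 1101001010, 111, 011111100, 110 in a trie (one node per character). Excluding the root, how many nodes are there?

32

For each word, the new-node count is its length minus the longest prefix already in the trie:
  "01110" → 5 new (0, 1, 1, 1, 0)
  "0110101111" → prefix "011" already present; 7 new (0, 1, 0, 1, 1, 1, 1)
  "10" → 2 new (1, 0)
  "011111" → prefix "0111" already present; 2 new (1, 1)
  "011110" → prefix "01111" already present; 1 new (0)
  "11010000" → prefix "1" already present; 7 new (1, 0, 1, 0, 0, 0, 0)
  "1101001010" → prefix "110100" already present; 4 new (1, 0, 1, 0)
  "111" → prefix "11" already present; 1 new (1)
  "011111100" → prefix "011111" already present; 3 new (1, 0, 0)
  "110" → prefix "110" already present; 0 new (none)
Total nodes = 5 + 7 + 2 + 2 + 1 + 7 + 4 + 1 + 3 + 0 = 32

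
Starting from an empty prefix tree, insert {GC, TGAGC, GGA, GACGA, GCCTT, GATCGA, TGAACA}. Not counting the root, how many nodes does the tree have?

For each word, the new-node count is its length minus the longest prefix already in the trie:
  "GC" → 2 new (G, C)
  "TGAGC" → 5 new (T, G, A, G, C)
  "GGA" → prefix "G" already present; 2 new (G, A)
  "GACGA" → prefix "G" already present; 4 new (A, C, G, A)
  "GCCTT" → prefix "GC" already present; 3 new (C, T, T)
  "GATCGA" → prefix "GA" already present; 4 new (T, C, G, A)
  "TGAACA" → prefix "TGA" already present; 3 new (A, C, A)
Total nodes = 2 + 5 + 2 + 4 + 3 + 4 + 3 = 23

23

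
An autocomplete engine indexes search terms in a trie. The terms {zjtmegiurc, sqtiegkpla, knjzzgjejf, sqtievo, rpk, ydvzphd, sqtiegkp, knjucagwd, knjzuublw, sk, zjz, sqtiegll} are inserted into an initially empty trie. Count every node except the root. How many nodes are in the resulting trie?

57

Count nodes per top-level branch (shared prefixes stored once):
  'k'-branch (knjucagwd, knjzuublw, knjzzgjejf): 21 nodes
  'r'-branch (rpk): 3 nodes
  's'-branch (sk, sqtiegkp, sqtiegkpla, sqtiegll, sqtievo): 15 nodes
  'y'-branch (ydvzphd): 7 nodes
  'z'-branch (zjtmegiurc, zjz): 11 nodes
Sum: 57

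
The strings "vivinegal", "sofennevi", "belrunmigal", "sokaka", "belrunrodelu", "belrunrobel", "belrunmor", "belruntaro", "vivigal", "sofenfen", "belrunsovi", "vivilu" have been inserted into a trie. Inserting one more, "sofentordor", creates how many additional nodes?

Walking "sofentordor" from the root, the first 5 characters ("sofen") follow existing edges; "t" is the first miss.
So 11 − 5 = 6 new nodes.

6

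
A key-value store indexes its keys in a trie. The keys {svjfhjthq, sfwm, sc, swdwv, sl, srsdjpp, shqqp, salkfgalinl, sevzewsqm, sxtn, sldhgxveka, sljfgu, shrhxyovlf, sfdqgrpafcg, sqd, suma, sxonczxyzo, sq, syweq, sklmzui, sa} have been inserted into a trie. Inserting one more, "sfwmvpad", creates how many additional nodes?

The longest prefix of "sfwmvpad" already in the trie is "sfwm" (length 4).
Each of the 4 remaining characters creates one node.

4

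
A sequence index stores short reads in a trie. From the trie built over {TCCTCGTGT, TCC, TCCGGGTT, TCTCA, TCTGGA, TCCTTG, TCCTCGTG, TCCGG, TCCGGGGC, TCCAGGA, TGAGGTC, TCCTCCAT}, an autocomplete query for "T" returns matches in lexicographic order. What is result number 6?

DFS of the "T" subtree visits, in order: "TCC", "TCCAGGA", "TCCGG", "TCCGGGGC", "TCCGGGTT", "TCCTCCAT", "TCCTCGTG", "TCCTCGTGT", "TCCTTG", "TCTCA", "TCTGGA", "TGAGGTC"
The 6th is TCCTCCAT.

TCCTCCAT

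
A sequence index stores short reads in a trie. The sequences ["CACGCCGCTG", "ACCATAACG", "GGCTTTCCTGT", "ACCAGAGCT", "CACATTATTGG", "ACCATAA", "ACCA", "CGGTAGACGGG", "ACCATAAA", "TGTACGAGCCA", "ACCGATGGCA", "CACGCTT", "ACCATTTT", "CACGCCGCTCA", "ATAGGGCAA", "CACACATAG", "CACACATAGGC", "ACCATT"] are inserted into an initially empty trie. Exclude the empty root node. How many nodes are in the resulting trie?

94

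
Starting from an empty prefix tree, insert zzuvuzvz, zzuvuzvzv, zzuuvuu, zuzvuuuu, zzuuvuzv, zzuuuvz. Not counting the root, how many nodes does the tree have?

25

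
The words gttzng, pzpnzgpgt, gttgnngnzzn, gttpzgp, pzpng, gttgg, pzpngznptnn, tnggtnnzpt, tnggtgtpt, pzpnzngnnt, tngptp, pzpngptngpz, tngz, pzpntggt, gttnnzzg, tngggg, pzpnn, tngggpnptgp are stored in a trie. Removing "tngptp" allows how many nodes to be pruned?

Walk "tngptp" from the leaf back toward the root, removing each node that no remaining word uses.
The suffix "ptp" (3 nodes) is used only by "tngptp"; the node for "tng" still has the child "g", so pruning stops there.
Nodes removed: 3

3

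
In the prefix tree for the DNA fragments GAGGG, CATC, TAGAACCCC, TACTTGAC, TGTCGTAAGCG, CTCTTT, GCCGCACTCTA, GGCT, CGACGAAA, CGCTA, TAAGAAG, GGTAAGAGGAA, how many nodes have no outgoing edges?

12

A leaf is a node with no children — equivalently, the end of a word that is not a proper prefix of any other stored word.
Those words: "CATC", "CGACGAAA", "CGCTA", "CTCTTT", "GAGGG", "GCCGCACTCTA", "GGCT", "GGTAAGAGGAA", "TAAGAAG", "TACTTGAC", "TAGAACCCC", "TGTCGTAAGCG"
Leaf count: 12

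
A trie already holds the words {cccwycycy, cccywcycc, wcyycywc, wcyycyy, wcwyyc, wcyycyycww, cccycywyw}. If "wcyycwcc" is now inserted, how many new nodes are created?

Walking "wcyycwcc" from the root, the first 5 characters ("wcyyc") follow existing edges; "w" is the first miss.
Each of the 3 remaining characters creates one node.

3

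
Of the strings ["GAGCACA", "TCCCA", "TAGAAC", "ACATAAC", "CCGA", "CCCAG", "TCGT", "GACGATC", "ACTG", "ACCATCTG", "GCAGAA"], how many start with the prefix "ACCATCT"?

1

Traverse to the node for "ACCATCT", then collect every word in that subtree.
Words under "ACCATCT": ACCATCTG
Count: 1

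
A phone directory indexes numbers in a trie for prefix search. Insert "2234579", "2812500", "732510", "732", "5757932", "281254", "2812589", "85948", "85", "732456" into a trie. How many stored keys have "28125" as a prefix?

Filter for entries beginning with "28125":
Words under "28125": 2812500, 281254, 2812589
Count: 3

3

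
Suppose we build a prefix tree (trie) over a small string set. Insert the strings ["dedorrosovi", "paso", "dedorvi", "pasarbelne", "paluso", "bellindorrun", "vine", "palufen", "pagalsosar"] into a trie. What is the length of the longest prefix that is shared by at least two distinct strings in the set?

5

The deepest shared node is where two words last agree before diverging.
"dedorrosovi" and "dedorvi" agree on "dedor" (5 characters) before diverging; nothing deeper is shared.
Longest shared-prefix length: 5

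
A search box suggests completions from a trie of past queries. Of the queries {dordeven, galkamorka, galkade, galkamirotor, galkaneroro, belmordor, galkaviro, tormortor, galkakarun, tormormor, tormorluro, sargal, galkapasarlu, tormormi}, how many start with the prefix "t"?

4

Traverse to the node for "t", then collect every word in that subtree.
Words under "t": tormorluro, tormormi, tormormor, tormortor
Count: 4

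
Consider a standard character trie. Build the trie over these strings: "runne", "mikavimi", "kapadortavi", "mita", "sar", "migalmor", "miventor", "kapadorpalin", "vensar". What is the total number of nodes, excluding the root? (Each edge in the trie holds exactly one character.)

Count nodes per top-level branch (shared prefixes stored once):
  'k'-branch (kapadorpalin, kapadortavi): 16 nodes
  'm'-branch (migalmor, mikavimi, mita, miventor): 22 nodes
  'r'-branch (runne): 5 nodes
  's'-branch (sar): 3 nodes
  'v'-branch (vensar): 6 nodes
Sum: 52

52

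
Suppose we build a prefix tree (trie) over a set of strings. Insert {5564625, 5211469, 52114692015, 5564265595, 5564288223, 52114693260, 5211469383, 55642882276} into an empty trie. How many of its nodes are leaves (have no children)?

A leaf is a node with no children — equivalently, the end of a word that is not a proper prefix of any other stored word.
Those words: "52114692015", "52114693260", "5211469383", "5564265595", "5564288223", "55642882276", "5564625"
Leaf count: 7

7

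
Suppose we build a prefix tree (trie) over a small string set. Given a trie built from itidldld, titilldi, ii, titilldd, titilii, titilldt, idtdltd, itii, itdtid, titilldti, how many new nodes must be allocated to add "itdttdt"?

Walking "itdttdt" from the root, the first 4 characters ("itdt") follow existing edges; "t" is the first miss.
So 7 − 4 = 3 new nodes.

3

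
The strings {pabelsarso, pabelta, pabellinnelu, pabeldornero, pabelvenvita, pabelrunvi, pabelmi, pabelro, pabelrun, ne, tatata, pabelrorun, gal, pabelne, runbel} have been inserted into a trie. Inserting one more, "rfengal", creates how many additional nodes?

6

Walking "rfengal" from the root, the first 1 characters ("r") follow existing edges; "f" is the first miss.
So 7 − 1 = 6 new nodes.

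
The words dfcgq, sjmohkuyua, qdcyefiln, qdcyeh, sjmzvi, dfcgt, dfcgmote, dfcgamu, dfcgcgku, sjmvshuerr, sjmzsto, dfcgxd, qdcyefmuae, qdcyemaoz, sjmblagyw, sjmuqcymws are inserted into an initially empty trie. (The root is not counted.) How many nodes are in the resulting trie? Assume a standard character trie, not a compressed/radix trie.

Insert word by word; a character creates a node only if that edge doesn't already exist:
  "dfcgq" → 5 new (d, f, c, g, q)
  "sjmohkuyua" → 10 new (s, j, m, o, h, k, u, y, u, a)
  "qdcyefiln" → 9 new (q, d, c, y, e, f, i, l, n)
  "qdcyeh" → prefix "qdcye" already present; 1 new (h)
  "sjmzvi" → prefix "sjm" already present; 3 new (z, v, i)
  "dfcgt" → prefix "dfcg" already present; 1 new (t)
  "dfcgmote" → prefix "dfcg" already present; 4 new (m, o, t, e)
  "dfcgamu" → prefix "dfcg" already present; 3 new (a, m, u)
  "dfcgcgku" → prefix "dfcg" already present; 4 new (c, g, k, u)
  "sjmvshuerr" → prefix "sjm" already present; 7 new (v, s, h, u, e, r, r)
  "sjmzsto" → prefix "sjmz" already present; 3 new (s, t, o)
  "dfcgxd" → prefix "dfcg" already present; 2 new (x, d)
  "qdcyefmuae" → prefix "qdcyef" already present; 4 new (m, u, a, e)
  "qdcyemaoz" → prefix "qdcye" already present; 4 new (m, a, o, z)
  "sjmblagyw" → prefix "sjm" already present; 6 new (b, l, a, g, y, w)
  "sjmuqcymws" → prefix "sjm" already present; 7 new (u, q, c, y, m, w, s)
Total nodes = 5 + 10 + 9 + 1 + 3 + 1 + 4 + 3 + 4 + 7 + 3 + 2 + 4 + 4 + 6 + 7 = 73

73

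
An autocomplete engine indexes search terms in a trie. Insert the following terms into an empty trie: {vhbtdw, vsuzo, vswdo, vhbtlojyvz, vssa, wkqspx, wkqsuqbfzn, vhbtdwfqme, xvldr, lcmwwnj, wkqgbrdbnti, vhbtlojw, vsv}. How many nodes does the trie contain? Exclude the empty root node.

For each word, the new-node count is its length minus the longest prefix already in the trie:
  "vhbtdw" → 6 new (v, h, b, t, d, w)
  "vsuzo" → prefix "v" already present; 4 new (s, u, z, o)
  "vswdo" → prefix "vs" already present; 3 new (w, d, o)
  "vhbtlojyvz" → prefix "vhbt" already present; 6 new (l, o, j, y, v, z)
  "vssa" → prefix "vs" already present; 2 new (s, a)
  "wkqspx" → 6 new (w, k, q, s, p, x)
  "wkqsuqbfzn" → prefix "wkqs" already present; 6 new (u, q, b, f, z, n)
  "vhbtdwfqme" → prefix "vhbtdw" already present; 4 new (f, q, m, e)
  "xvldr" → 5 new (x, v, l, d, r)
  "lcmwwnj" → 7 new (l, c, m, w, w, n, j)
  "wkqgbrdbnti" → prefix "wkq" already present; 8 new (g, b, r, d, b, n, t, i)
  "vhbtlojw" → prefix "vhbtloj" already present; 1 new (w)
  "vsv" → prefix "vs" already present; 1 new (v)
Total nodes = 6 + 4 + 3 + 6 + 2 + 6 + 6 + 4 + 5 + 7 + 8 + 1 + 1 = 59

59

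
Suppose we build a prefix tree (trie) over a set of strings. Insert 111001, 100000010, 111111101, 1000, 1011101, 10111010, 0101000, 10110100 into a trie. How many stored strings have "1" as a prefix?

Walk to "1"; the words in its subtree are exactly those with that prefix.
Words under "1": 1000, 100000010, 10110100, 1011101, 10111010, 111001, 111111101
Count: 7

7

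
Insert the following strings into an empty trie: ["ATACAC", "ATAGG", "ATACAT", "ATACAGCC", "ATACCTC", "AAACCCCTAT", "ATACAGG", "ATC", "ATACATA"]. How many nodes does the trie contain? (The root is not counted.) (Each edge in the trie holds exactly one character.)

Trace insertions, counting only characters that open a new branch:
  "ATACAC" → 6 new (A, T, A, C, A, C)
  "ATAGG" → prefix "ATA" already present; 2 new (G, G)
  "ATACAT" → prefix "ATACA" already present; 1 new (T)
  "ATACAGCC" → prefix "ATACA" already present; 3 new (G, C, C)
  "ATACCTC" → prefix "ATAC" already present; 3 new (C, T, C)
  "AAACCCCTAT" → prefix "A" already present; 9 new (A, A, C, C, C, C, T, A, T)
  "ATACAGG" → prefix "ATACAG" already present; 1 new (G)
  "ATC" → prefix "AT" already present; 1 new (C)
  "ATACATA" → prefix "ATACAT" already present; 1 new (A)
Total nodes = 6 + 2 + 1 + 3 + 3 + 9 + 1 + 1 + 1 = 27

27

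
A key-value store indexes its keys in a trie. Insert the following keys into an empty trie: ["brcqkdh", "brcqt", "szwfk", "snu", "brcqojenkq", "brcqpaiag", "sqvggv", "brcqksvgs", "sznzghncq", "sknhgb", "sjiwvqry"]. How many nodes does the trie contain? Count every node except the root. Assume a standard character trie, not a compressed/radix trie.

54

For each word, the new-node count is its length minus the longest prefix already in the trie:
  "brcqkdh" → 7 new (b, r, c, q, k, d, h)
  "brcqt" → prefix "brcq" already present; 1 new (t)
  "szwfk" → 5 new (s, z, w, f, k)
  "snu" → prefix "s" already present; 2 new (n, u)
  "brcqojenkq" → prefix "brcq" already present; 6 new (o, j, e, n, k, q)
  "brcqpaiag" → prefix "brcq" already present; 5 new (p, a, i, a, g)
  "sqvggv" → prefix "s" already present; 5 new (q, v, g, g, v)
  "brcqksvgs" → prefix "brcqk" already present; 4 new (s, v, g, s)
  "sznzghncq" → prefix "sz" already present; 7 new (n, z, g, h, n, c, q)
  "sknhgb" → prefix "s" already present; 5 new (k, n, h, g, b)
  "sjiwvqry" → prefix "s" already present; 7 new (j, i, w, v, q, r, y)
Total nodes = 7 + 1 + 5 + 2 + 6 + 5 + 5 + 4 + 7 + 5 + 7 = 54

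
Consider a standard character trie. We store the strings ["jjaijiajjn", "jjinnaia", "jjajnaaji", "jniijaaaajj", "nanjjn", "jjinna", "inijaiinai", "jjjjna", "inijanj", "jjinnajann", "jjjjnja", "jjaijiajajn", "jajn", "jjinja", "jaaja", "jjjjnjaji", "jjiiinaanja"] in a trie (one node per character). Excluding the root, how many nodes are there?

81

Trace insertions, counting only characters that open a new branch:
  "jjaijiajjn" → 10 new (j, j, a, i, j, i, a, j, j, n)
  "jjinnaia" → prefix "jj" already present; 6 new (i, n, n, a, i, a)
  "jjajnaaji" → prefix "jja" already present; 6 new (j, n, a, a, j, i)
  "jniijaaaajj" → prefix "j" already present; 10 new (n, i, i, j, a, a, a, a, j, j)
  "nanjjn" → 6 new (n, a, n, j, j, n)
  "jjinna" → prefix "jjinna" already present; 0 new (none)
  "inijaiinai" → 10 new (i, n, i, j, a, i, i, n, a, i)
  "jjjjna" → prefix "jj" already present; 4 new (j, j, n, a)
  "inijanj" → prefix "inija" already present; 2 new (n, j)
  "jjinnajann" → prefix "jjinna" already present; 4 new (j, a, n, n)
  "jjjjnja" → prefix "jjjjn" already present; 2 new (j, a)
  "jjaijiajajn" → prefix "jjaijiaj" already present; 3 new (a, j, n)
  "jajn" → prefix "j" already present; 3 new (a, j, n)
  "jjinja" → prefix "jjin" already present; 2 new (j, a)
  "jaaja" → prefix "ja" already present; 3 new (a, j, a)
  "jjjjnjaji" → prefix "jjjjnja" already present; 2 new (j, i)
  "jjiiinaanja" → prefix "jji" already present; 8 new (i, i, n, a, a, n, j, a)
Total nodes = 10 + 6 + 6 + 10 + 6 + 0 + 10 + 4 + 2 + 4 + 2 + 3 + 3 + 2 + 3 + 2 + 8 = 81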